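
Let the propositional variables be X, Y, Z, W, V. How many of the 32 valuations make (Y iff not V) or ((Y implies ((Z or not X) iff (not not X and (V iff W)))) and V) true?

Initial set: {((Y iff not V) or ((Y implies ((Z or not X) iff (not not X and (V iff W)))) and V))}.
((Y iff not V) or ((Y implies ((Z or not X) iff (not not X and (V iff W)))) and V)): β-rule — branch into (Y iff not V)  //  ((Y implies ((Z or not X) iff (not not X and (V iff W)))) and V).
  branch 1 (add (Y iff not V)):
    (Y iff not V): β-rule — branch into Y, not V  //  not Y, not not V.
      branch 1.1 (add Y, not V):
        ○ open, literals {V=0, Y=1}.
      branch 1.2 (add not Y, not not V):
        ○ open, literals {V=1, Y=0}.
  branch 2 (add ((Y implies ((Z or not X) iff (not not X and (V iff W)))) and V)):
    ((Y implies ((Z or not X) iff (not not X and (V iff W)))) and V): α-rule — add (Y implies ((Z or not X) iff (not not X and (V iff W)))), V.
    (Y implies ((Z or not X) iff (not not X and (V iff W)))): β-rule — branch into not Y  //  ((Z or not X) iff (not not X and (V iff W))).
      branch 2.1 (add not Y):
        ○ open, literals {V=1, Y=0}.
      branch 2.2 (add ((Z or not X) iff (not not X and (V iff W)))):
        ((Z or not X) iff (not not X and (V iff W))): β-rule — branch into (Z or not X), (not not X and (V iff W))  //  not (Z or not X), not (not not X and (V iff W)).
          branch 2.2.1 (add (Z or not X), (not not X and (V iff W))):
            (not not X and (V iff W)): α-rule — add not not X, (V iff W).
            not not X: drop double negation, giving X.
            (Z or not X): β-rule — branch into Z  //  not X.
              branch 2.2.1.1 (add Z):
                (V iff W): β-rule — branch into V, W  //  not V, not W.
                  branch 2.2.1.1.1 (add V, W):
                    ○ open, literals {V=1, W=1, X=1, Z=1}.
                  branch 2.2.1.1.2 (add not V, not W):
                    × closes — contains both V and not V.
              branch 2.2.1.2 (add not X):
                × closes — contains both X and not X.
          branch 2.2.2 (add not (Z or not X), not (not not X and (V iff W))):
            not (Z or not X): α-rule — add not Z, not not X.
            not (not not X and (V iff W)): β-rule — branch into not not not X  //  not (V iff W).
              branch 2.2.2.1 (add not not not X):
                not not not X: drop double negation, giving not X.
                × closes — contains both X and not X.
              branch 2.2.2.2 (add not (V iff W)):
                not (V iff W): β-rule — branch into V, not W  //  not V, W.
                  branch 2.2.2.2.1 (add V, not W):
                    ○ open, literals {V=1, W=0, X=1, Z=0}.
                  branch 2.2.2.2.2 (add not V, W):
                    × closes — contains both V and not V.
4 branches closed, 5 open.
Each open branch fixes some atoms; the unmentioned ones are free. Counting distinct full assignments: branch {V=0, Y=1} (X, Z, W) contributes 8 new; branch {V=1, Y=0} (X, Z, W) contributes 8 new; branch {V=1, Y=0} (X, Z, W) contributes 0 new; branch {V=1, W=1, X=1, Z=1} (Y) contributes 1 new; branch {V=1, W=0, X=1, Z=0} (Y) contributes 1 new. Total: 18.

18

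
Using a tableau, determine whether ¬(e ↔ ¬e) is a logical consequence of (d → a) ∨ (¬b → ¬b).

Yes

Initial set: {((d → a) ∨ (¬b → ¬b)); ¬¬(e ↔ ¬e)}.
((d → a) ∨ (¬b → ¬b)): β-rule — branch into (d → a)  //  (¬b → ¬b).
  branch 1 (add (d → a)):
    ¬¬(e ↔ ¬e): β-rule — branch into e, ¬e  //  ¬e, ¬¬e.
      branch 1.1 (add e, ¬e):
        × closes — contains both e and ¬e.
      branch 1.2 (add ¬e, ¬¬e):
        × closes — contains both e and ¬e.
  branch 2 (add (¬b → ¬b)):
    ¬¬(e ↔ ¬e): β-rule — branch into e, ¬e  //  ¬e, ¬¬e.
      branch 2.1 (add e, ¬e):
        × closes — contains both e and ¬e.
      branch 2.2 (add ¬e, ¬¬e):
        × closes — contains both e and ¬e.
All 4 branches close.
Every branch closed, so the premises entail the conclusion.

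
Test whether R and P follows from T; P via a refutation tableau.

Initial set: {T; P; not (R and P)}.
not (R and P): β-rule — branch into not R  //  not P.
  branch 1 (add not R):
    ○ open, literals {P=1, R=0, T=1}.
  branch 2 (add not P):
    × closes — contains both P and not P.
1 branch closed, 1 open.
An open branch gives a countermodel: P=1, R=0, T=1 (unmentioned atoms arbitrary); the premises hold there but the conclusion fails.

No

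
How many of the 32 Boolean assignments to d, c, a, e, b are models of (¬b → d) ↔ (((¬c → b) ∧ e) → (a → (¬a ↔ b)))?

20

Initial set: {T ((¬b → d) ↔ (((¬c → b) ∧ e) → (a → (¬a ↔ b))))}.
T ((¬b → d) ↔ (((¬c → b) ∧ e) → (a → (¬a ↔ b)))): β-rule — branch into T (¬b → d), T (((¬c → b) ∧ e) → (a → (¬a ↔ b)))  //  F (¬b → d), F (((¬c → b) ∧ e) → (a → (¬a ↔ b))).
  branch 1 (add T (¬b → d), T (((¬c → b) ∧ e) → (a → (¬a ↔ b)))):
    T (¬b → d): β-rule — branch into F ¬b  //  T d.
      branch 1.1 (add F ¬b):
        T (((¬c → b) ∧ e) → (a → (¬a ↔ b))): β-rule — branch into F ((¬c → b) ∧ e)  //  T (a → (¬a ↔ b)).
          branch 1.1.1 (add F ((¬c → b) ∧ e)):
            F ((¬c → b) ∧ e): β-rule — branch into F (¬c → b)  //  F e.
              branch 1.1.1.1 (add F (¬c → b)):
                F (¬c → b): α-rule — add T ¬c, F b.
                × closes — contains both b and ¬b.
              branch 1.1.1.2 (add F e):
                ○ open, literals {b=1, e=0}.
          branch 1.1.2 (add T (a → (¬a ↔ b))):
            T (a → (¬a ↔ b)): β-rule — branch into F a  //  T (¬a ↔ b).
              branch 1.1.2.1 (add F a):
                ○ open, literals {a=0, b=1}.
              branch 1.1.2.2 (add T (¬a ↔ b)):
                T (¬a ↔ b): β-rule — branch into T ¬a, T b  //  F ¬a, F b.
                  branch 1.1.2.2.1 (add T ¬a, T b):
                    ○ open, literals {a=0, b=1}.
                  branch 1.1.2.2.2 (add F ¬a, F b):
                    × closes — contains both b and ¬b.
      branch 1.2 (add T d):
        T (((¬c → b) ∧ e) → (a → (¬a ↔ b))): β-rule — branch into F ((¬c → b) ∧ e)  //  T (a → (¬a ↔ b)).
          branch 1.2.1 (add F ((¬c → b) ∧ e)):
            F ((¬c → b) ∧ e): β-rule — branch into F (¬c → b)  //  F e.
              branch 1.2.1.1 (add F (¬c → b)):
                F (¬c → b): α-rule — add T ¬c, F b.
                ○ open, literals {b=0, c=0, d=1}.
              branch 1.2.1.2 (add F e):
                ○ open, literals {d=1, e=0}.
          branch 1.2.2 (add T (a → (¬a ↔ b))):
            T (a → (¬a ↔ b)): β-rule — branch into F a  //  T (¬a ↔ b).
              branch 1.2.2.1 (add F a):
                ○ open, literals {a=0, d=1}.
              branch 1.2.2.2 (add T (¬a ↔ b)):
                T (¬a ↔ b): β-rule — branch into T ¬a, T b  //  F ¬a, F b.
                  branch 1.2.2.2.1 (add T ¬a, T b):
                    ○ open, literals {a=0, b=1, d=1}.
                  branch 1.2.2.2.2 (add F ¬a, F b):
                    ○ open, literals {a=1, b=0, d=1}.
  branch 2 (add F (¬b → d), F (((¬c → b) ∧ e) → (a → (¬a ↔ b)))):
    F (¬b → d): α-rule — add T ¬b, F d.
    F (((¬c → b) ∧ e) → (a → (¬a ↔ b))): α-rule — add T ((¬c → b) ∧ e), F (a → (¬a ↔ b)).
    T ((¬c → b) ∧ e): α-rule — add T (¬c → b), T e.
    F (a → (¬a ↔ b)): α-rule — add T a, F (¬a ↔ b).
    T (¬c → b): β-rule — branch into F ¬c  //  T b.
      branch 2.1 (add F ¬c):
        F (¬a ↔ b): β-rule — branch into T ¬a, F b  //  F ¬a, T b.
          branch 2.1.1 (add T ¬a, F b):
            × closes — contains both a and ¬a.
          branch 2.1.2 (add F ¬a, T b):
            × closes — contains both b and ¬b.
      branch 2.2 (add T b):
        × closes — contains both b and ¬b.
5 branches closed, 8 open.
Each open branch fixes some atoms; the unmentioned ones are free. Counting distinct full assignments: branch {b=1, e=0} (d, c, a) contributes 8 new; branch {a=0, b=1} (d, c, e) contributes 4 new; branch {a=0, b=1} (d, c, e) contributes 0 new; branch {b=0, c=0, d=1} (a, e) contributes 4 new; branch {d=1, e=0} (c, a, b) contributes 2 new; branch {a=0, d=1} (c, e, b) contributes 1 new; branch {a=0, b=1, d=1} (c, e) contributes 0 new; branch {a=1, b=0, d=1} (c, e) contributes 1 new. Total: 20.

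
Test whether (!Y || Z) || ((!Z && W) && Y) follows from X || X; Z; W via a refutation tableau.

Initial set: {(X || X); Z; W; !((!Y || Z) || ((!Z && W) && Y))}.
!((!Y || Z) || ((!Z && W) && Y)): α-rule — add !(!Y || Z), !((!Z && W) && Y).
!(!Y || Z): α-rule — add !!Y, !Z.
× closes — contains both Z and !Z.
All 1 branch closes.
Every branch closed, so the premises entail the conclusion.

Yes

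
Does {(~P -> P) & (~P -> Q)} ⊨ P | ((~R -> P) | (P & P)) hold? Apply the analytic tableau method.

Initial set: {((~P -> P) & (~P -> Q)); ~(P | ((~R -> P) | (P & P)))}.
((~P -> P) & (~P -> Q)): α-rule — add (~P -> P), (~P -> Q).
~(P | ((~R -> P) | (P & P))): α-rule — add ~P, ~((~R -> P) | (P & P)).
~((~R -> P) | (P & P)): α-rule — add ~(~R -> P), ~(P & P).
~(~R -> P): α-rule — add ~R, ~P.
(~P -> P): β-rule — branch into ~~P  //  P.
  branch 1 (add ~~P):
    × closes — contains both P and ~P.
  branch 2 (add P):
    × closes — contains both P and ~P.
All 2 branches close.
Every branch closed, so the premises entail the conclusion.

Yes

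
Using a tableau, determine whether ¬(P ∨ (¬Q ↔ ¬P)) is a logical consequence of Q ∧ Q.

No

Initial set: {(Q ∧ Q); ¬¬(P ∨ (¬Q ↔ ¬P))}.
(Q ∧ Q): α-rule — add Q, Q.
¬¬(P ∨ (¬Q ↔ ¬P)): β-rule — branch into P  //  (¬Q ↔ ¬P).
  branch 1 (add P):
    ○ open, literals {P=T, Q=T}.
  branch 2 (add (¬Q ↔ ¬P)):
    (¬Q ↔ ¬P): β-rule — branch into ¬Q, ¬P  //  ¬¬Q, ¬¬P.
      branch 2.1 (add ¬Q, ¬P):
        × closes — contains both Q and ¬Q.
      branch 2.2 (add ¬¬Q, ¬¬P):
        ○ open, literals {P=T, Q=T}.
1 branch closed, 2 open.
An open branch gives a countermodel: P=T, Q=T (unmentioned atoms arbitrary); the premises hold there but the conclusion fails.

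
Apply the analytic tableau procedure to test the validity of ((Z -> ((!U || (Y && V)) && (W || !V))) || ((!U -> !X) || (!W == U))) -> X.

Not valid

Assume the negation and expand:
Initial set: {!(((Z -> ((!U || (Y && V)) && (W || !V))) || ((!U -> !X) || (!W == U))) -> X)}.
!(((Z -> ((!U || (Y && V)) && (W || !V))) || ((!U -> !X) || (!W == U))) -> X): α-rule — add ((Z -> ((!U || (Y && V)) && (W || !V))) || ((!U -> !X) || (!W == U))), !X.
((Z -> ((!U || (Y && V)) && (W || !V))) || ((!U -> !X) || (!W == U))): β-rule — branch into (Z -> ((!U || (Y && V)) && (W || !V)))  //  ((!U -> !X) || (!W == U)).
  branch 1 (add (Z -> ((!U || (Y && V)) && (W || !V)))):
    (Z -> ((!U || (Y && V)) && (W || !V))): β-rule — branch into !Z  //  ((!U || (Y && V)) && (W || !V)).
      branch 1.1 (add !Z):
        ○ open, literals {X=false, Z=false}.
      branch 1.2 (add ((!U || (Y && V)) && (W || !V))):
        ((!U || (Y && V)) && (W || !V)): α-rule — add (!U || (Y && V)), (W || !V).
        (!U || (Y && V)): β-rule — branch into !U  //  (Y && V).
          branch 1.2.1 (add !U):
            (W || !V): β-rule — branch into W  //  !V.
              branch 1.2.1.1 (add W):
                ○ open, literals {U=false, W=true, X=false}.
              branch 1.2.1.2 (add !V):
                ○ open, literals {U=false, V=false, X=false}.
          branch 1.2.2 (add (Y && V)):
            (Y && V): α-rule — add Y, V.
            (W || !V): β-rule — branch into W  //  !V.
              branch 1.2.2.1 (add W):
                ○ open, literals {V=true, W=true, X=false, Y=true}.
              branch 1.2.2.2 (add !V):
                × closes — contains both V and !V.
  branch 2 (add ((!U -> !X) || (!W == U))):
    ((!U -> !X) || (!W == U)): β-rule — branch into (!U -> !X)  //  (!W == U).
      branch 2.1 (add (!U -> !X)):
        (!U -> !X): β-rule — branch into !!U  //  !X.
          branch 2.1.1 (add !!U):
            ○ open, literals {U=true, X=false}.
          branch 2.1.2 (add !X):
            ○ open, literals {X=false}.
      branch 2.2 (add (!W == U)):
        (!W == U): β-rule — branch into !W, U  //  !!W, !U.
          branch 2.2.1 (add !W, U):
            ○ open, literals {U=true, W=false, X=false}.
          branch 2.2.2 (add !!W, !U):
            ○ open, literals {U=false, W=true, X=false}.
1 branch closed, 8 open.
An open branch gives a countermodel: X=false, Z=false (unmentioned atoms arbitrary); under it the original formula is false.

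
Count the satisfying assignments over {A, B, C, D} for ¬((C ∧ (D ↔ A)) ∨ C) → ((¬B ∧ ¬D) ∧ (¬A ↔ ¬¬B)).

Initial set: {(¬((C ∧ (D ↔ A)) ∨ C) → ((¬B ∧ ¬D) ∧ (¬A ↔ ¬¬B)))}.
(¬((C ∧ (D ↔ A)) ∨ C) → ((¬B ∧ ¬D) ∧ (¬A ↔ ¬¬B))): β-rule — branch into ¬¬((C ∧ (D ↔ A)) ∨ C)  //  ((¬B ∧ ¬D) ∧ (¬A ↔ ¬¬B)).
  branch 1 (add ¬¬((C ∧ (D ↔ A)) ∨ C)):
    ¬¬((C ∧ (D ↔ A)) ∨ C): β-rule — branch into (C ∧ (D ↔ A))  //  C.
      branch 1.1 (add (C ∧ (D ↔ A))):
        (C ∧ (D ↔ A)): α-rule — add C, (D ↔ A).
        (D ↔ A): β-rule — branch into D, A  //  ¬D, ¬A.
          branch 1.1.1 (add D, A):
            ○ open, literals {A=T, C=T, D=T}.
          branch 1.1.2 (add ¬D, ¬A):
            ○ open, literals {A=F, C=T, D=F}.
      branch 1.2 (add C):
        ○ open, literals {C=T}.
  branch 2 (add ((¬B ∧ ¬D) ∧ (¬A ↔ ¬¬B))):
    ((¬B ∧ ¬D) ∧ (¬A ↔ ¬¬B)): α-rule — add (¬B ∧ ¬D), (¬A ↔ ¬¬B).
    (¬B ∧ ¬D): α-rule — add ¬B, ¬D.
    (¬A ↔ ¬¬B): β-rule — branch into ¬A, ¬¬B  //  ¬¬A, ¬¬¬B.
      branch 2.1 (add ¬A, ¬¬B):
        ¬¬B: drop double negation, giving B.
        × closes — contains both B and ¬B.
      branch 2.2 (add ¬¬A, ¬¬¬B):
        ¬¬¬B: drop double negation, giving ¬B.
        ○ open, literals {A=T, B=F, D=F}.
1 branch closed, 4 open.
Each open branch fixes some atoms; the unmentioned ones are free. Counting distinct full assignments: branch {A=T, C=T, D=T} (B) contributes 2 new; branch {A=F, C=T, D=F} (B) contributes 2 new; branch {C=T} (A, B, D) contributes 4 new; branch {A=T, B=F, D=F} (C) contributes 1 new. Total: 9.

9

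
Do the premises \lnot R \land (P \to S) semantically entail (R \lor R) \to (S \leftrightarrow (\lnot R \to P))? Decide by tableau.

Yes

Initial set: {(\lnot R \land (P \to S)); \lnot ((R \lor R) \to (S \leftrightarrow (\lnot R \to P)))}.
(\lnot R \land (P \to S)): α-rule — add \lnot R, (P \to S).
\lnot ((R \lor R) \to (S \leftrightarrow (\lnot R \to P))): α-rule — add (R \lor R), \lnot (S \leftrightarrow (\lnot R \to P)).
(P \to S): β-rule — branch into \lnot P  //  S.
  branch 1 (add \lnot P):
    (R \lor R): β-rule — branch into R  //  R.
      branch 1.1 (add R):
        × closes — contains both R and \lnot R.
      branch 1.2 (add R):
        × closes — contains both R and \lnot R.
  branch 2 (add S):
    (R \lor R): β-rule — branch into R  //  R.
      branch 2.1 (add R):
        × closes — contains both R and \lnot R.
      branch 2.2 (add R):
        × closes — contains both R and \lnot R.
All 4 branches close.
Every branch closed, so the premises entail the conclusion.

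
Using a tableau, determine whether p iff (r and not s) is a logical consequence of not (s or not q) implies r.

Initial set: {(not (s or not q) implies r); not (p iff (r and not s))}.
(not (s or not q) implies r): β-rule — branch into not not (s or not q)  //  r.
  branch 1 (add not not (s or not q)):
    not (p iff (r and not s)): β-rule — branch into p, not (r and not s)  //  not p, (r and not s).
      branch 1.1 (add p, not (r and not s)):
        not not (s or not q): β-rule — branch into s  //  not q.
          branch 1.1.1 (add s):
            not (r and not s): β-rule — branch into not r  //  not not s.
              branch 1.1.1.1 (add not r):
                ○ open, literals {p=1, r=0, s=1}.
              branch 1.1.1.2 (add not not s):
                ○ open, literals {p=1, s=1}.
          branch 1.1.2 (add not q):
            not (r and not s): β-rule — branch into not r  //  not not s.
              branch 1.1.2.1 (add not r):
                ○ open, literals {p=1, q=0, r=0}.
              branch 1.1.2.2 (add not not s):
                ○ open, literals {p=1, q=0, s=1}.
      branch 1.2 (add not p, (r and not s)):
        (r and not s): α-rule — add r, not s.
        not not (s or not q): β-rule — branch into s  //  not q.
          branch 1.2.1 (add s):
            × closes — contains both s and not s.
          branch 1.2.2 (add not q):
            ○ open, literals {p=0, q=0, r=1, s=0}.
  branch 2 (add r):
    not (p iff (r and not s)): β-rule — branch into p, not (r and not s)  //  not p, (r and not s).
      branch 2.1 (add p, not (r and not s)):
        not (r and not s): β-rule — branch into not r  //  not not s.
          branch 2.1.1 (add not r):
            × closes — contains both r and not r.
          branch 2.1.2 (add not not s):
            ○ open, literals {p=1, r=1, s=1}.
      branch 2.2 (add not p, (r and not s)):
        (r and not s): α-rule — add r, not s.
        ○ open, literals {p=0, r=1, s=0}.
2 branches closed, 7 open.
An open branch gives a countermodel: p=1, r=0, s=1 (unmentioned atoms arbitrary); the premises hold there but the conclusion fails.

No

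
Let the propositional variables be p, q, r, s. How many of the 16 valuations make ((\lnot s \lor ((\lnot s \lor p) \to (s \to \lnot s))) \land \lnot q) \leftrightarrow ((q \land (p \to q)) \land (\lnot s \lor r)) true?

4

Initial set: {(((\lnot s \lor ((\lnot s \lor p) \to (s \to \lnot s))) \land \lnot q) \leftrightarrow ((q \land (p \to q)) \land (\lnot s \lor r)))}.
(((\lnot s \lor ((\lnot s \lor p) \to (s \to \lnot s))) \land \lnot q) \leftrightarrow ((q \land (p \to q)) \land (\lnot s \lor r))): β-rule — branch into ((\lnot s \lor ((\lnot s \lor p) \to (s \to \lnot s))) \land \lnot q), ((q \land (p \to q)) \land (\lnot s \lor r))  //  \lnot ((\lnot s \lor ((\lnot s \lor p) \to (s \to \lnot s))) \land \lnot q), \lnot ((q \land (p \to q)) \land (\lnot s \lor r)).
  branch 1 (add ((\lnot s \lor ((\lnot s \lor p) \to (s \to \lnot s))) \land \lnot q), ((q \land (p \to q)) \land (\lnot s \lor r))):
    ((\lnot s \lor ((\lnot s \lor p) \to (s \to \lnot s))) \land \lnot q): α-rule — add (\lnot s \lor ((\lnot s \lor p) \to (s \to \lnot s))), \lnot q.
    ((q \land (p \to q)) \land (\lnot s \lor r)): α-rule — add (q \land (p \to q)), (\lnot s \lor r).
    (q \land (p \to q)): α-rule — add q, (p \to q).
    × closes — contains both q and \lnot q.
  branch 2 (add \lnot ((\lnot s \lor ((\lnot s \lor p) \to (s \to \lnot s))) \land \lnot q), \lnot ((q \land (p \to q)) \land (\lnot s \lor r))):
    \lnot ((\lnot s \lor ((\lnot s \lor p) \to (s \to \lnot s))) \land \lnot q): β-rule — branch into \lnot (\lnot s \lor ((\lnot s \lor p) \to (s \to \lnot s)))  //  \lnot \lnot q.
      branch 2.1 (add \lnot (\lnot s \lor ((\lnot s \lor p) \to (s \to \lnot s)))):
        \lnot (\lnot s \lor ((\lnot s \lor p) \to (s \to \lnot s))): α-rule — add \lnot \lnot s, \lnot ((\lnot s \lor p) \to (s \to \lnot s)).
        \lnot ((\lnot s \lor p) \to (s \to \lnot s)): α-rule — add (\lnot s \lor p), \lnot (s \to \lnot s).
        \lnot (s \to \lnot s): α-rule — add s, \lnot \lnot s.
        \lnot ((q \land (p \to q)) \land (\lnot s \lor r)): β-rule — branch into \lnot (q \land (p \to q))  //  \lnot (\lnot s \lor r).
          branch 2.1.1 (add \lnot (q \land (p \to q))):
            (\lnot s \lor p): β-rule — branch into \lnot s  //  p.
              branch 2.1.1.1 (add \lnot s):
                × closes — contains both s and \lnot s.
              branch 2.1.1.2 (add p):
                \lnot (q \land (p \to q)): β-rule — branch into \lnot q  //  \lnot (p \to q).
                  branch 2.1.1.2.1 (add \lnot q):
                    ○ open, literals {p=true, q=false, s=true}.
                  branch 2.1.1.2.2 (add \lnot (p \to q)):
                    \lnot (p \to q): α-rule — add p, \lnot q.
                    ○ open, literals {p=true, q=false, s=true}.
          branch 2.1.2 (add \lnot (\lnot s \lor r)):
            \lnot (\lnot s \lor r): α-rule — add \lnot \lnot s, \lnot r.
            (\lnot s \lor p): β-rule — branch into \lnot s  //  p.
              branch 2.1.2.1 (add \lnot s):
                × closes — contains both s and \lnot s.
              branch 2.1.2.2 (add p):
                ○ open, literals {p=true, r=false, s=true}.
      branch 2.2 (add \lnot \lnot q):
        \lnot ((q \land (p \to q)) \land (\lnot s \lor r)): β-rule — branch into \lnot (q \land (p \to q))  //  \lnot (\lnot s \lor r).
          branch 2.2.1 (add \lnot (q \land (p \to q))):
            \lnot (q \land (p \to q)): β-rule — branch into \lnot q  //  \lnot (p \to q).
              branch 2.2.1.1 (add \lnot q):
                × closes — contains both q and \lnot q.
              branch 2.2.1.2 (add \lnot (p \to q)):
                \lnot (p \to q): α-rule — add p, \lnot q.
                × closes — contains both q and \lnot q.
          branch 2.2.2 (add \lnot (\lnot s \lor r)):
            \lnot (\lnot s \lor r): α-rule — add \lnot \lnot s, \lnot r.
            ○ open, literals {q=true, r=false, s=true}.
5 branches closed, 4 open.
Each open branch fixes some atoms; the unmentioned ones are free. Counting distinct full assignments: branch {p=true, q=false, s=true} (r) contributes 2 new; branch {p=true, q=false, s=true} (r) contributes 0 new; branch {p=true, r=false, s=true} (q) contributes 1 new; branch {q=true, r=false, s=true} (p) contributes 1 new. Total: 4.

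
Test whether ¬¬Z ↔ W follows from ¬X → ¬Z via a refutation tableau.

Initial set: {T (¬X → ¬Z); F (¬¬Z ↔ W)}.
T (¬X → ¬Z): β-rule — branch into F ¬X  //  T ¬Z.
  branch 1 (add F ¬X):
    F (¬¬Z ↔ W): β-rule — branch into T ¬¬Z, F W  //  F ¬¬Z, T W.
      branch 1.1 (add T ¬¬Z, F W):
        T ¬¬Z: drop double negation, giving T Z.
        ○ open, literals {W=false, X=true, Z=true}.
      branch 1.2 (add F ¬¬Z, T W):
        F ¬¬Z: drop double negation, giving F Z.
        ○ open, literals {W=true, X=true, Z=false}.
  branch 2 (add T ¬Z):
    F (¬¬Z ↔ W): β-rule — branch into T ¬¬Z, F W  //  F ¬¬Z, T W.
      branch 2.1 (add T ¬¬Z, F W):
        T ¬¬Z: drop double negation, giving T Z.
        × closes — contains both Z and ¬Z.
      branch 2.2 (add F ¬¬Z, T W):
        F ¬¬Z: drop double negation, giving F Z.
        ○ open, literals {W=true, Z=false}.
1 branch closed, 3 open.
An open branch gives a countermodel: W=false, X=true, Z=true (unmentioned atoms arbitrary); the premises hold there but the conclusion fails.

No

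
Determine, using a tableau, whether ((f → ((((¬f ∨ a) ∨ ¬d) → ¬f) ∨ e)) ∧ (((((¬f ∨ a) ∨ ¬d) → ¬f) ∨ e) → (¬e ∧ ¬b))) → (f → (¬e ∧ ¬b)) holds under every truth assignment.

Valid

Assume the negation and expand:
Initial set: {F (((f → ((((¬f ∨ a) ∨ ¬d) → ¬f) ∨ e)) ∧ (((((¬f ∨ a) ∨ ¬d) → ¬f) ∨ e) → (¬e ∧ ¬b))) → (f → (¬e ∧ ¬b)))}.
F (((f → ((((¬f ∨ a) ∨ ¬d) → ¬f) ∨ e)) ∧ (((((¬f ∨ a) ∨ ¬d) → ¬f) ∨ e) → (¬e ∧ ¬b))) → (f → (¬e ∧ ¬b))): α-rule — add T ((f → ((((¬f ∨ a) ∨ ¬d) → ¬f) ∨ e)) ∧ (((((¬f ∨ a) ∨ ¬d) → ¬f) ∨ e) → (¬e ∧ ¬b))), F (f → (¬e ∧ ¬b)).
T ((f → ((((¬f ∨ a) ∨ ¬d) → ¬f) ∨ e)) ∧ (((((¬f ∨ a) ∨ ¬d) → ¬f) ∨ e) → (¬e ∧ ¬b))): α-rule — add T (f → ((((¬f ∨ a) ∨ ¬d) → ¬f) ∨ e)), T (((((¬f ∨ a) ∨ ¬d) → ¬f) ∨ e) → (¬e ∧ ¬b)).
F (f → (¬e ∧ ¬b)): α-rule — add T f, F (¬e ∧ ¬b).
T (f → ((((¬f ∨ a) ∨ ¬d) → ¬f) ∨ e)): β-rule — branch into F f  //  T ((((¬f ∨ a) ∨ ¬d) → ¬f) ∨ e).
  branch 1 (add F f):
    × closes — contains both f and ¬f.
  branch 2 (add T ((((¬f ∨ a) ∨ ¬d) → ¬f) ∨ e)):
    T (((((¬f ∨ a) ∨ ¬d) → ¬f) ∨ e) → (¬e ∧ ¬b)): β-rule — branch into F ((((¬f ∨ a) ∨ ¬d) → ¬f) ∨ e)  //  T (¬e ∧ ¬b).
      branch 2.1 (add F ((((¬f ∨ a) ∨ ¬d) → ¬f) ∨ e)):
        F ((((¬f ∨ a) ∨ ¬d) → ¬f) ∨ e): α-rule — add F (((¬f ∨ a) ∨ ¬d) → ¬f), F e.
        F (((¬f ∨ a) ∨ ¬d) → ¬f): α-rule — add T ((¬f ∨ a) ∨ ¬d), F ¬f.
        F (¬e ∧ ¬b): β-rule — branch into F ¬e  //  F ¬b.
          branch 2.1.1 (add F ¬e):
            × closes — contains both e and ¬e.
          branch 2.1.2 (add F ¬b):
            T ((((¬f ∨ a) ∨ ¬d) → ¬f) ∨ e): β-rule — branch into T (((¬f ∨ a) ∨ ¬d) → ¬f)  //  T e.
              branch 2.1.2.1 (add T (((¬f ∨ a) ∨ ¬d) → ¬f)):
                T ((¬f ∨ a) ∨ ¬d): β-rule — branch into T (¬f ∨ a)  //  T ¬d.
                  branch 2.1.2.1.1 (add T (¬f ∨ a)):
                    T (((¬f ∨ a) ∨ ¬d) → ¬f): β-rule — branch into F ((¬f ∨ a) ∨ ¬d)  //  T ¬f.
                      branch 2.1.2.1.1.1 (add F ((¬f ∨ a) ∨ ¬d)):
                        F ((¬f ∨ a) ∨ ¬d): α-rule — add F (¬f ∨ a), F ¬d.
                        F (¬f ∨ a): α-rule — add F ¬f, F a.
                        T (¬f ∨ a): β-rule — branch into T ¬f  //  T a.
                          branch 2.1.2.1.1.1.1 (add T ¬f):
                            × closes — contains both f and ¬f.
                          branch 2.1.2.1.1.1.2 (add T a):
                            × closes — contains both a and ¬a.
                      branch 2.1.2.1.1.2 (add T ¬f):
                        × closes — contains both f and ¬f.
                  branch 2.1.2.1.2 (add T ¬d):
                    T (((¬f ∨ a) ∨ ¬d) → ¬f): β-rule — branch into F ((¬f ∨ a) ∨ ¬d)  //  T ¬f.
                      branch 2.1.2.1.2.1 (add F ((¬f ∨ a) ∨ ¬d)):
                        F ((¬f ∨ a) ∨ ¬d): α-rule — add F (¬f ∨ a), F ¬d.
                        × closes — contains both d and ¬d.
                      branch 2.1.2.1.2.2 (add T ¬f):
                        × closes — contains both f and ¬f.
              branch 2.1.2.2 (add T e):
                × closes — contains both e and ¬e.
      branch 2.2 (add T (¬e ∧ ¬b)):
        T (¬e ∧ ¬b): α-rule — add T ¬e, T ¬b.
        F (¬e ∧ ¬b): β-rule — branch into F ¬e  //  F ¬b.
          branch 2.2.1 (add F ¬e):
            × closes — contains both e and ¬e.
          branch 2.2.2 (add F ¬b):
            × closes — contains both b and ¬b.
All 10 branches close.
Every branch closed, so the negation is unsatisfiable and the formula is valid.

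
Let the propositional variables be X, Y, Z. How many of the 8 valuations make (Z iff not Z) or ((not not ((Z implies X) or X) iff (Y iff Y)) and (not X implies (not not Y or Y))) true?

Initial set: {((Z iff not Z) or ((not not ((Z implies X) or X) iff (Y iff Y)) and (not X implies (not not Y or Y))))}.
((Z iff not Z) or ((not not ((Z implies X) or X) iff (Y iff Y)) and (not X implies (not not Y or Y)))): β-rule — branch into (Z iff not Z)  //  ((not not ((Z implies X) or X) iff (Y iff Y)) and (not X implies (not not Y or Y))).
  branch 1 (add (Z iff not Z)):
    (Z iff not Z): β-rule — branch into Z, not Z  //  not Z, not not Z.
      branch 1.1 (add Z, not Z):
        × closes — contains both Z and not Z.
      branch 1.2 (add not Z, not not Z):
        × closes — contains both Z and not Z.
  branch 2 (add ((not not ((Z implies X) or X) iff (Y iff Y)) and (not X implies (not not Y or Y)))):
    ((not not ((Z implies X) or X) iff (Y iff Y)) and (not X implies (not not Y or Y))): α-rule — add (not not ((Z implies X) or X) iff (Y iff Y)), (not X implies (not not Y or Y)).
    (not not ((Z implies X) or X) iff (Y iff Y)): β-rule — branch into not not ((Z implies X) or X), (Y iff Y)  //  not not not ((Z implies X) or X), not (Y iff Y).
      branch 2.1 (add not not ((Z implies X) or X), (Y iff Y)):
        not not ((Z implies X) or X): drop double negation, giving ((Z implies X) or X).
        (not X implies (not not Y or Y)): β-rule — branch into not not X  //  (not not Y or Y).
          branch 2.1.1 (add not not X):
            (Y iff Y): β-rule — branch into Y, Y  //  not Y, not Y.
              branch 2.1.1.1 (add Y, Y):
                ((Z implies X) or X): β-rule — branch into (Z implies X)  //  X.
                  branch 2.1.1.1.1 (add (Z implies X)):
                    (Z implies X): β-rule — branch into not Z  //  X.
                      branch 2.1.1.1.1.1 (add not Z):
                        ○ open, literals {X=true, Y=true, Z=false}.
                      branch 2.1.1.1.1.2 (add X):
                        ○ open, literals {X=true, Y=true}.
                  branch 2.1.1.1.2 (add X):
                    ○ open, literals {X=true, Y=true}.
              branch 2.1.1.2 (add not Y, not Y):
                ((Z implies X) or X): β-rule — branch into (Z implies X)  //  X.
                  branch 2.1.1.2.1 (add (Z implies X)):
                    (Z implies X): β-rule — branch into not Z  //  X.
                      branch 2.1.1.2.1.1 (add not Z):
                        ○ open, literals {X=true, Y=false, Z=false}.
                      branch 2.1.1.2.1.2 (add X):
                        ○ open, literals {X=true, Y=false}.
                  branch 2.1.1.2.2 (add X):
                    ○ open, literals {X=true, Y=false}.
          branch 2.1.2 (add (not not Y or Y)):
            (Y iff Y): β-rule — branch into Y, Y  //  not Y, not Y.
              branch 2.1.2.1 (add Y, Y):
                ((Z implies X) or X): β-rule — branch into (Z implies X)  //  X.
                  branch 2.1.2.1.1 (add (Z implies X)):
                    (not not Y or Y): β-rule — branch into not not Y  //  Y.
                      branch 2.1.2.1.1.1 (add not not Y):
                        not not Y: drop double negation, giving Y.
                        (Z implies X): β-rule — branch into not Z  //  X.
                          branch 2.1.2.1.1.1.1 (add not Z):
                            ○ open, literals {Y=true, Z=false}.
                          branch 2.1.2.1.1.1.2 (add X):
                            ○ open, literals {X=true, Y=true}.
                      branch 2.1.2.1.1.2 (add Y):
                        (Z implies X): β-rule — branch into not Z  //  X.
                          branch 2.1.2.1.1.2.1 (add not Z):
                            ○ open, literals {Y=true, Z=false}.
                          branch 2.1.2.1.1.2.2 (add X):
                            ○ open, literals {X=true, Y=true}.
                  branch 2.1.2.1.2 (add X):
                    (not not Y or Y): β-rule — branch into not not Y  //  Y.
                      branch 2.1.2.1.2.1 (add not not Y):
                        not not Y: drop double negation, giving Y.
                        ○ open, literals {X=true, Y=true}.
                      branch 2.1.2.1.2.2 (add Y):
                        ○ open, literals {X=true, Y=true}.
              branch 2.1.2.2 (add not Y, not Y):
                ((Z implies X) or X): β-rule — branch into (Z implies X)  //  X.
                  branch 2.1.2.2.1 (add (Z implies X)):
                    (not not Y or Y): β-rule — branch into not not Y  //  Y.
                      branch 2.1.2.2.1.1 (add not not Y):
                        not not Y: drop double negation, giving Y.
                        × closes — contains both Y and not Y.
                      branch 2.1.2.2.1.2 (add Y):
                        × closes — contains both Y and not Y.
                  branch 2.1.2.2.2 (add X):
                    (not not Y or Y): β-rule — branch into not not Y  //  Y.
                      branch 2.1.2.2.2.1 (add not not Y):
                        not not Y: drop double negation, giving Y.
                        × closes — contains both Y and not Y.
                      branch 2.1.2.2.2.2 (add Y):
                        × closes — contains both Y and not Y.
      branch 2.2 (add not not not ((Z implies X) or X), not (Y iff Y)):
        not not not ((Z implies X) or X): drop double negation, giving not ((Z implies X) or X).
        not ((Z implies X) or X): α-rule — add not (Z implies X), not X.
        not (Z implies X): α-rule — add Z, not X.
        (not X implies (not not Y or Y)): β-rule — branch into not not X  //  (not not Y or Y).
          branch 2.2.1 (add not not X):
            × closes — contains both X and not X.
          branch 2.2.2 (add (not not Y or Y)):
            not (Y iff Y): β-rule — branch into Y, not Y  //  not Y, Y.
              branch 2.2.2.1 (add Y, not Y):
                × closes — contains both Y and not Y.
              branch 2.2.2.2 (add not Y, Y):
                × closes — contains both Y and not Y.
9 branches closed, 12 open.
Each open branch fixes some atoms; the unmentioned ones are free. Counting distinct full assignments: branch {X=true, Y=true, Z=false} (none free) contributes 1 new; branch {X=true, Y=true} (Z) contributes 1 new; branch {X=true, Y=true} (Z) contributes 0 new; branch {X=true, Y=false, Z=false} (none free) contributes 1 new; branch {X=true, Y=false} (Z) contributes 1 new; branch {X=true, Y=false} (Z) contributes 0 new; branch {Y=true, Z=false} (X) contributes 1 new; branch {X=true, Y=true} (Z) contributes 0 new; branch {Y=true, Z=false} (X) contributes 0 new; branch {X=true, Y=true} (Z) contributes 0 new; branch {X=true, Y=true} (Z) contributes 0 new; branch {X=true, Y=true} (Z) contributes 0 new. Total: 5.

5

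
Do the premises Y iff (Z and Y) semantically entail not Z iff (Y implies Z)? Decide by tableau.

No

Initial set: {(Y iff (Z and Y)); not (not Z iff (Y implies Z))}.
(Y iff (Z and Y)): β-rule — branch into Y, (Z and Y)  //  not Y, not (Z and Y).
  branch 1 (add Y, (Z and Y)):
    (Z and Y): α-rule — add Z, Y.
    not (not Z iff (Y implies Z)): β-rule — branch into not Z, not (Y implies Z)  //  not not Z, (Y implies Z).
      branch 1.1 (add not Z, not (Y implies Z)):
        × closes — contains both Z and not Z.
      branch 1.2 (add not not Z, (Y implies Z)):
        (Y implies Z): β-rule — branch into not Y  //  Z.
          branch 1.2.1 (add not Y):
            × closes — contains both Y and not Y.
          branch 1.2.2 (add Z):
            ○ open, literals {Y=true, Z=true}.
  branch 2 (add not Y, not (Z and Y)):
    not (not Z iff (Y implies Z)): β-rule — branch into not Z, not (Y implies Z)  //  not not Z, (Y implies Z).
      branch 2.1 (add not Z, not (Y implies Z)):
        not (Y implies Z): α-rule — add Y, not Z.
        × closes — contains both Y and not Y.
      branch 2.2 (add not not Z, (Y implies Z)):
        not (Z and Y): β-rule — branch into not Z  //  not Y.
          branch 2.2.1 (add not Z):
            × closes — contains both Z and not Z.
          branch 2.2.2 (add not Y):
            (Y implies Z): β-rule — branch into not Y  //  Z.
              branch 2.2.2.1 (add not Y):
                ○ open, literals {Y=false, Z=true}.
              branch 2.2.2.2 (add Z):
                ○ open, literals {Y=false, Z=true}.
4 branches closed, 3 open.
An open branch gives a countermodel: Y=true, Z=true (unmentioned atoms arbitrary); the premises hold there but the conclusion fails.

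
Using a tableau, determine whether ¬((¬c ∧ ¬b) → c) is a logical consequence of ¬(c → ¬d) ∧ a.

No

Initial set: {(¬(c → ¬d) ∧ a); ¬¬((¬c ∧ ¬b) → c)}.
(¬(c → ¬d) ∧ a): α-rule — add ¬(c → ¬d), a.
¬(c → ¬d): α-rule — add c, ¬¬d.
¬¬((¬c ∧ ¬b) → c): β-rule — branch into ¬(¬c ∧ ¬b)  //  c.
  branch 1 (add ¬(¬c ∧ ¬b)):
    ¬(¬c ∧ ¬b): β-rule — branch into ¬¬c  //  ¬¬b.
      branch 1.1 (add ¬¬c):
        ○ open, literals {a=1, c=1, d=1}.
      branch 1.2 (add ¬¬b):
        ○ open, literals {a=1, b=1, c=1, d=1}.
  branch 2 (add c):
    ○ open, literals {a=1, c=1, d=1}.
0 branches closed, 3 open.
An open branch gives a countermodel: a=1, c=1, d=1 (unmentioned atoms arbitrary); the premises hold there but the conclusion fails.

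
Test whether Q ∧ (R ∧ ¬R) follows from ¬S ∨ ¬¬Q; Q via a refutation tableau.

Initial set: {T (¬S ∨ ¬¬Q); T Q; F (Q ∧ (R ∧ ¬R))}.
T (¬S ∨ ¬¬Q): β-rule — branch into T ¬S  //  T ¬¬Q.
  branch 1 (add T ¬S):
    F (Q ∧ (R ∧ ¬R)): β-rule — branch into F Q  //  F (R ∧ ¬R).
      branch 1.1 (add F Q):
        × closes — contains both Q and ¬Q.
      branch 1.2 (add F (R ∧ ¬R)):
        F (R ∧ ¬R): β-rule — branch into F R  //  F ¬R.
          branch 1.2.1 (add F R):
            ○ open, literals {Q=T, R=F, S=F}.
          branch 1.2.2 (add F ¬R):
            ○ open, literals {Q=T, R=T, S=F}.
  branch 2 (add T ¬¬Q):
    T ¬¬Q: drop double negation, giving T Q.
    F (Q ∧ (R ∧ ¬R)): β-rule — branch into F Q  //  F (R ∧ ¬R).
      branch 2.1 (add F Q):
        × closes — contains both Q and ¬Q.
      branch 2.2 (add F (R ∧ ¬R)):
        F (R ∧ ¬R): β-rule — branch into F R  //  F ¬R.
          branch 2.2.1 (add F R):
            ○ open, literals {Q=T, R=F}.
          branch 2.2.2 (add F ¬R):
            ○ open, literals {Q=T, R=T}.
2 branches closed, 4 open.
An open branch gives a countermodel: Q=T, R=F, S=F (unmentioned atoms arbitrary); the premises hold there but the conclusion fails.

No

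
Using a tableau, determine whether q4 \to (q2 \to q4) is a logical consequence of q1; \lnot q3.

Initial set: {T q1; T \lnot q3; F (q4 \to (q2 \to q4))}.
F (q4 \to (q2 \to q4)): α-rule — add T q4, F (q2 \to q4).
F (q2 \to q4): α-rule — add T q2, F q4.
× closes — contains both q4 and \lnot q4.
All 1 branch closes.
Every branch closed, so the premises entail the conclusion.

Yes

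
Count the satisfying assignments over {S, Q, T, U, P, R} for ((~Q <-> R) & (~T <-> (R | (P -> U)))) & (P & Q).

Initial set: {(((~Q <-> R) & (~T <-> (R | (P -> U)))) & (P & Q))}.
(((~Q <-> R) & (~T <-> (R | (P -> U)))) & (P & Q)): α-rule — add ((~Q <-> R) & (~T <-> (R | (P -> U)))), (P & Q).
((~Q <-> R) & (~T <-> (R | (P -> U)))): α-rule — add (~Q <-> R), (~T <-> (R | (P -> U))).
(P & Q): α-rule — add P, Q.
(~Q <-> R): β-rule — branch into ~Q, R  //  ~~Q, ~R.
  branch 1 (add ~Q, R):
    × closes — contains both Q and ~Q.
  branch 2 (add ~~Q, ~R):
    (~T <-> (R | (P -> U))): β-rule — branch into ~T, (R | (P -> U))  //  ~~T, ~(R | (P -> U)).
      branch 2.1 (add ~T, (R | (P -> U))):
        (R | (P -> U)): β-rule — branch into R  //  (P -> U).
          branch 2.1.1 (add R):
            × closes — contains both R and ~R.
          branch 2.1.2 (add (P -> U)):
            (P -> U): β-rule — branch into ~P  //  U.
              branch 2.1.2.1 (add ~P):
                × closes — contains both P and ~P.
              branch 2.1.2.2 (add U):
                ○ open, literals {P=T, Q=T, R=F, T=F, U=T}.
      branch 2.2 (add ~~T, ~(R | (P -> U))):
        ~(R | (P -> U)): α-rule — add ~R, ~(P -> U).
        ~(P -> U): α-rule — add P, ~U.
        ○ open, literals {P=T, Q=T, R=F, T=T, U=F}.
3 branches closed, 2 open.
Each open branch fixes some atoms; the unmentioned ones are free. Counting distinct full assignments: branch {P=T, Q=T, R=F, T=F, U=T} (S) contributes 2 new; branch {P=T, Q=T, R=F, T=T, U=F} (S) contributes 2 new. Total: 4.

4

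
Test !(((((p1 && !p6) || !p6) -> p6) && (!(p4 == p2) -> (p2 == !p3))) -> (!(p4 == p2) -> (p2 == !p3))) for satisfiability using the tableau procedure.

Initial set: {!(((((p1 && !p6) || !p6) -> p6) && (!(p4 == p2) -> (p2 == !p3))) -> (!(p4 == p2) -> (p2 == !p3)))}.
!(((((p1 && !p6) || !p6) -> p6) && (!(p4 == p2) -> (p2 == !p3))) -> (!(p4 == p2) -> (p2 == !p3))): α-rule — add ((((p1 && !p6) || !p6) -> p6) && (!(p4 == p2) -> (p2 == !p3))), !(!(p4 == p2) -> (p2 == !p3)).
((((p1 && !p6) || !p6) -> p6) && (!(p4 == p2) -> (p2 == !p3))): α-rule — add (((p1 && !p6) || !p6) -> p6), (!(p4 == p2) -> (p2 == !p3)).
!(!(p4 == p2) -> (p2 == !p3)): α-rule — add !(p4 == p2), !(p2 == !p3).
(((p1 && !p6) || !p6) -> p6): β-rule — branch into !((p1 && !p6) || !p6)  //  p6.
  branch 1 (add !((p1 && !p6) || !p6)):
    !((p1 && !p6) || !p6): α-rule — add !(p1 && !p6), !!p6.
    (!(p4 == p2) -> (p2 == !p3)): β-rule — branch into !!(p4 == p2)  //  (p2 == !p3).
      branch 1.1 (add !!(p4 == p2)):
        !(p4 == p2): β-rule — branch into p4, !p2  //  !p4, p2.
          branch 1.1.1 (add p4, !p2):
            !(p2 == !p3): β-rule — branch into p2, !!p3  //  !p2, !p3.
              branch 1.1.1.1 (add p2, !!p3):
                × closes — contains both p2 and !p2.
              branch 1.1.1.2 (add !p2, !p3):
                !(p1 && !p6): β-rule — branch into !p1  //  !!p6.
                  branch 1.1.1.2.1 (add !p1):
                    !!(p4 == p2): β-rule — branch into p4, p2  //  !p4, !p2.
                      branch 1.1.1.2.1.1 (add p4, p2):
                        × closes — contains both p2 and !p2.
                      branch 1.1.1.2.1.2 (add !p4, !p2):
                        × closes — contains both p4 and !p4.
                  branch 1.1.1.2.2 (add !!p6):
                    !!(p4 == p2): β-rule — branch into p4, p2  //  !p4, !p2.
                      branch 1.1.1.2.2.1 (add p4, p2):
                        × closes — contains both p2 and !p2.
                      branch 1.1.1.2.2.2 (add !p4, !p2):
                        × closes — contains both p4 and !p4.
          branch 1.1.2 (add !p4, p2):
            !(p2 == !p3): β-rule — branch into p2, !!p3  //  !p2, !p3.
              branch 1.1.2.1 (add p2, !!p3):
                !(p1 && !p6): β-rule — branch into !p1  //  !!p6.
                  branch 1.1.2.1.1 (add !p1):
                    !!(p4 == p2): β-rule — branch into p4, p2  //  !p4, !p2.
                      branch 1.1.2.1.1.1 (add p4, p2):
                        × closes — contains both p4 and !p4.
                      branch 1.1.2.1.1.2 (add !p4, !p2):
                        × closes — contains both p2 and !p2.
                  branch 1.1.2.1.2 (add !!p6):
                    !!(p4 == p2): β-rule — branch into p4, p2  //  !p4, !p2.
                      branch 1.1.2.1.2.1 (add p4, p2):
                        × closes — contains both p4 and !p4.
                      branch 1.1.2.1.2.2 (add !p4, !p2):
                        × closes — contains both p2 and !p2.
              branch 1.1.2.2 (add !p2, !p3):
                × closes — contains both p2 and !p2.
      branch 1.2 (add (p2 == !p3)):
        !(p4 == p2): β-rule — branch into p4, !p2  //  !p4, p2.
          branch 1.2.1 (add p4, !p2):
            !(p2 == !p3): β-rule — branch into p2, !!p3  //  !p2, !p3.
              branch 1.2.1.1 (add p2, !!p3):
                × closes — contains both p2 and !p2.
              branch 1.2.1.2 (add !p2, !p3):
                !(p1 && !p6): β-rule — branch into !p1  //  !!p6.
                  branch 1.2.1.2.1 (add !p1):
                    (p2 == !p3): β-rule — branch into p2, !p3  //  !p2, !!p3.
                      branch 1.2.1.2.1.1 (add p2, !p3):
                        × closes — contains both p2 and !p2.
                      branch 1.2.1.2.1.2 (add !p2, !!p3):
                        × closes — contains both p3 and !p3.
                  branch 1.2.1.2.2 (add !!p6):
                    (p2 == !p3): β-rule — branch into p2, !p3  //  !p2, !!p3.
                      branch 1.2.1.2.2.1 (add p2, !p3):
                        × closes — contains both p2 and !p2.
                      branch 1.2.1.2.2.2 (add !p2, !!p3):
                        × closes — contains both p3 and !p3.
          branch 1.2.2 (add !p4, p2):
            !(p2 == !p3): β-rule — branch into p2, !!p3  //  !p2, !p3.
              branch 1.2.2.1 (add p2, !!p3):
                !(p1 && !p6): β-rule — branch into !p1  //  !!p6.
                  branch 1.2.2.1.1 (add !p1):
                    (p2 == !p3): β-rule — branch into p2, !p3  //  !p2, !!p3.
                      branch 1.2.2.1.1.1 (add p2, !p3):
                        × closes — contains both p3 and !p3.
                      branch 1.2.2.1.1.2 (add !p2, !!p3):
                        × closes — contains both p2 and !p2.
                  branch 1.2.2.1.2 (add !!p6):
                    (p2 == !p3): β-rule — branch into p2, !p3  //  !p2, !!p3.
                      branch 1.2.2.1.2.1 (add p2, !p3):
                        × closes — contains both p3 and !p3.
                      branch 1.2.2.1.2.2 (add !p2, !!p3):
                        × closes — contains both p2 and !p2.
              branch 1.2.2.2 (add !p2, !p3):
                × closes — contains both p2 and !p2.
  branch 2 (add p6):
    (!(p4 == p2) -> (p2 == !p3)): β-rule — branch into !!(p4 == p2)  //  (p2 == !p3).
      branch 2.1 (add !!(p4 == p2)):
        !(p4 == p2): β-rule — branch into p4, !p2  //  !p4, p2.
          branch 2.1.1 (add p4, !p2):
            !(p2 == !p3): β-rule — branch into p2, !!p3  //  !p2, !p3.
              branch 2.1.1.1 (add p2, !!p3):
                × closes — contains both p2 and !p2.
              branch 2.1.1.2 (add !p2, !p3):
                !!(p4 == p2): β-rule — branch into p4, p2  //  !p4, !p2.
                  branch 2.1.1.2.1 (add p4, p2):
                    × closes — contains both p2 and !p2.
                  branch 2.1.1.2.2 (add !p4, !p2):
                    × closes — contains both p4 and !p4.
          branch 2.1.2 (add !p4, p2):
            !(p2 == !p3): β-rule — branch into p2, !!p3  //  !p2, !p3.
              branch 2.1.2.1 (add p2, !!p3):
                !!(p4 == p2): β-rule — branch into p4, p2  //  !p4, !p2.
                  branch 2.1.2.1.1 (add p4, p2):
                    × closes — contains both p4 and !p4.
                  branch 2.1.2.1.2 (add !p4, !p2):
                    × closes — contains both p2 and !p2.
              branch 2.1.2.2 (add !p2, !p3):
                × closes — contains both p2 and !p2.
      branch 2.2 (add (p2 == !p3)):
        !(p4 == p2): β-rule — branch into p4, !p2  //  !p4, p2.
          branch 2.2.1 (add p4, !p2):
            !(p2 == !p3): β-rule — branch into p2, !!p3  //  !p2, !p3.
              branch 2.2.1.1 (add p2, !!p3):
                × closes — contains both p2 and !p2.
              branch 2.2.1.2 (add !p2, !p3):
                (p2 == !p3): β-rule — branch into p2, !p3  //  !p2, !!p3.
                  branch 2.2.1.2.1 (add p2, !p3):
                    × closes — contains both p2 and !p2.
                  branch 2.2.1.2.2 (add !p2, !!p3):
                    × closes — contains both p3 and !p3.
          branch 2.2.2 (add !p4, p2):
            !(p2 == !p3): β-rule — branch into p2, !!p3  //  !p2, !p3.
              branch 2.2.2.1 (add p2, !!p3):
                (p2 == !p3): β-rule — branch into p2, !p3  //  !p2, !!p3.
                  branch 2.2.2.1.1 (add p2, !p3):
                    × closes — contains both p3 and !p3.
                  branch 2.2.2.1.2 (add !p2, !!p3):
                    × closes — contains both p2 and !p2.
              branch 2.2.2.2 (add !p2, !p3):
                × closes — contains both p2 and !p2.
All 32 branches close.
Every branch closed; the formula is unsatisfiable.

Unsatisfiable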